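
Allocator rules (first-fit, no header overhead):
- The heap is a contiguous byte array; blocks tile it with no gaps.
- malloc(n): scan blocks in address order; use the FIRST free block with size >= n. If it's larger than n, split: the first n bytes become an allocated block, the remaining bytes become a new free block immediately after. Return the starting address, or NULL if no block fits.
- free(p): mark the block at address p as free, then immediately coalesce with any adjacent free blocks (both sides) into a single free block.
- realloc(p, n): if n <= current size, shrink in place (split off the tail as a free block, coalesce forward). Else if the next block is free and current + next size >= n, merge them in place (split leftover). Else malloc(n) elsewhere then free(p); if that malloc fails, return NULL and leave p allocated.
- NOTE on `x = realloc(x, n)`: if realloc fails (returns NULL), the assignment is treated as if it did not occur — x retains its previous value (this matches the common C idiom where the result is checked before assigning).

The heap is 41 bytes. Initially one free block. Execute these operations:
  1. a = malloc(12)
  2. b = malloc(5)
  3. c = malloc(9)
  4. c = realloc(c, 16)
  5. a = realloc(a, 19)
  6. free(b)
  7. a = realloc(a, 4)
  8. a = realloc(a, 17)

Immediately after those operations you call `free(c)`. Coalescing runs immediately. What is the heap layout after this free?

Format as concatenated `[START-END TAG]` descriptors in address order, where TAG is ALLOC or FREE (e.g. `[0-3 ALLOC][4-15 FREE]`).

Answer: [0-16 ALLOC][17-40 FREE]

Derivation:
Op 1: a = malloc(12) -> a = 0; heap: [0-11 ALLOC][12-40 FREE]
Op 2: b = malloc(5) -> b = 12; heap: [0-11 ALLOC][12-16 ALLOC][17-40 FREE]
Op 3: c = malloc(9) -> c = 17; heap: [0-11 ALLOC][12-16 ALLOC][17-25 ALLOC][26-40 FREE]
Op 4: c = realloc(c, 16) -> c = 17; heap: [0-11 ALLOC][12-16 ALLOC][17-32 ALLOC][33-40 FREE]
Op 5: a = realloc(a, 19) -> NULL (a unchanged); heap: [0-11 ALLOC][12-16 ALLOC][17-32 ALLOC][33-40 FREE]
Op 6: free(b) -> (freed b); heap: [0-11 ALLOC][12-16 FREE][17-32 ALLOC][33-40 FREE]
Op 7: a = realloc(a, 4) -> a = 0; heap: [0-3 ALLOC][4-16 FREE][17-32 ALLOC][33-40 FREE]
Op 8: a = realloc(a, 17) -> a = 0; heap: [0-16 ALLOC][17-32 ALLOC][33-40 FREE]
free(c): c = 17 -> block [17-32 ALLOC]; mark free, coalesce with adjacent free neighbors -> [0-16 ALLOC][17-40 FREE]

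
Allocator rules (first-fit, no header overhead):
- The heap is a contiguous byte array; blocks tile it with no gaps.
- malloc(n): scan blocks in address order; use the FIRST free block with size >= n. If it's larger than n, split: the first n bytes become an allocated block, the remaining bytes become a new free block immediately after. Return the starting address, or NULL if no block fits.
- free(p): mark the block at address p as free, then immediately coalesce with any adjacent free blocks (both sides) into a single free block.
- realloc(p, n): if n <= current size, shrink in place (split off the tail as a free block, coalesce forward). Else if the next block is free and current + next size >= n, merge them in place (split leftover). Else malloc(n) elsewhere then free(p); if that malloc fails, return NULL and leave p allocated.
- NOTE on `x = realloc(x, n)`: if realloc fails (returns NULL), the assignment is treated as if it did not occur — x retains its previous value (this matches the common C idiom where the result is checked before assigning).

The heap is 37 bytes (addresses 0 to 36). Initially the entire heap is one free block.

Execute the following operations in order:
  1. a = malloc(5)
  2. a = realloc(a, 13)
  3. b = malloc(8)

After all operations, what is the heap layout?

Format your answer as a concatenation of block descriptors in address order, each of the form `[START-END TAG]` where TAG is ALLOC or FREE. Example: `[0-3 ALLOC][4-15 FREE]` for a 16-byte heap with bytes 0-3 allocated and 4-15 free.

Answer: [0-12 ALLOC][13-20 ALLOC][21-36 FREE]

Derivation:
Op 1: a = malloc(5) -> a = 0; heap: [0-4 ALLOC][5-36 FREE]
Op 2: a = realloc(a, 13) -> a = 0; heap: [0-12 ALLOC][13-36 FREE]
Op 3: b = malloc(8) -> b = 13; heap: [0-12 ALLOC][13-20 ALLOC][21-36 FREE]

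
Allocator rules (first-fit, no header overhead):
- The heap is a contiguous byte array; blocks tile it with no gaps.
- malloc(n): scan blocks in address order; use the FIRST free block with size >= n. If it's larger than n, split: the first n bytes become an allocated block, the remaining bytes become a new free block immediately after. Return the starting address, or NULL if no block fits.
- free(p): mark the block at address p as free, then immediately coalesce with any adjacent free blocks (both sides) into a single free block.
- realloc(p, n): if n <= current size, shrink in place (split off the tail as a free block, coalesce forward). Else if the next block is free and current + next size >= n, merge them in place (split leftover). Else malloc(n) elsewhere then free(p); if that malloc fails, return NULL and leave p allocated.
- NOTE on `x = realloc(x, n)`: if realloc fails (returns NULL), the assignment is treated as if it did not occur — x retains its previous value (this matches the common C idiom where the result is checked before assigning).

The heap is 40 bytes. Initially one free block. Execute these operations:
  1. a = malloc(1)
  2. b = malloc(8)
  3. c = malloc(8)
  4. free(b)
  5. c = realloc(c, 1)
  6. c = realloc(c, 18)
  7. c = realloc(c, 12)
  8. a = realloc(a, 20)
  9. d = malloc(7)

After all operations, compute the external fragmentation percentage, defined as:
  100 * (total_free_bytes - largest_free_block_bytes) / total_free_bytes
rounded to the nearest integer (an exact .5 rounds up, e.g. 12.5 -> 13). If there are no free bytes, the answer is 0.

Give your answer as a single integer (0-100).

Op 1: a = malloc(1) -> a = 0; heap: [0-0 ALLOC][1-39 FREE]
Op 2: b = malloc(8) -> b = 1; heap: [0-0 ALLOC][1-8 ALLOC][9-39 FREE]
Op 3: c = malloc(8) -> c = 9; heap: [0-0 ALLOC][1-8 ALLOC][9-16 ALLOC][17-39 FREE]
Op 4: free(b) -> (freed b); heap: [0-0 ALLOC][1-8 FREE][9-16 ALLOC][17-39 FREE]
Op 5: c = realloc(c, 1) -> c = 9; heap: [0-0 ALLOC][1-8 FREE][9-9 ALLOC][10-39 FREE]
Op 6: c = realloc(c, 18) -> c = 9; heap: [0-0 ALLOC][1-8 FREE][9-26 ALLOC][27-39 FREE]
Op 7: c = realloc(c, 12) -> c = 9; heap: [0-0 ALLOC][1-8 FREE][9-20 ALLOC][21-39 FREE]
Op 8: a = realloc(a, 20) -> NULL (a unchanged); heap: [0-0 ALLOC][1-8 FREE][9-20 ALLOC][21-39 FREE]
Op 9: d = malloc(7) -> d = 1; heap: [0-0 ALLOC][1-7 ALLOC][8-8 FREE][9-20 ALLOC][21-39 FREE]
Free blocks: [1 19] total_free=20 largest=19 -> 100*(20-19)/20 = 100/20 = 5

Answer: 5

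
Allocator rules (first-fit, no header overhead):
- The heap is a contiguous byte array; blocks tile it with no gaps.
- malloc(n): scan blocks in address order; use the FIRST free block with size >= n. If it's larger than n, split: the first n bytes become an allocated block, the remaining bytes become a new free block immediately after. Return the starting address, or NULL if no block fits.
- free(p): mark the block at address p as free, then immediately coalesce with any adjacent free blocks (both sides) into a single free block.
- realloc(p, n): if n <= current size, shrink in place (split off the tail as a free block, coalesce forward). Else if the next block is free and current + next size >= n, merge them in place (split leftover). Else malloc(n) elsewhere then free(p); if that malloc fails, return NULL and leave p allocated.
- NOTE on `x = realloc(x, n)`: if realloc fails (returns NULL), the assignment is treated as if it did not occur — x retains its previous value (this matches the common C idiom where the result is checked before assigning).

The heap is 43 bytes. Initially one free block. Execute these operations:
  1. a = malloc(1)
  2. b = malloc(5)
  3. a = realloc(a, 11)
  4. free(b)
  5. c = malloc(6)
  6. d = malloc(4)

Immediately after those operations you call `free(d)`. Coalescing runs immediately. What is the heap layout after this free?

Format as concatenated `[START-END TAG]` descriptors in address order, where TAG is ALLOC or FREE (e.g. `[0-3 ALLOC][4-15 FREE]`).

Op 1: a = malloc(1) -> a = 0; heap: [0-0 ALLOC][1-42 FREE]
Op 2: b = malloc(5) -> b = 1; heap: [0-0 ALLOC][1-5 ALLOC][6-42 FREE]
Op 3: a = realloc(a, 11) -> a = 6; heap: [0-0 FREE][1-5 ALLOC][6-16 ALLOC][17-42 FREE]
Op 4: free(b) -> (freed b); heap: [0-5 FREE][6-16 ALLOC][17-42 FREE]
Op 5: c = malloc(6) -> c = 0; heap: [0-5 ALLOC][6-16 ALLOC][17-42 FREE]
Op 6: d = malloc(4) -> d = 17; heap: [0-5 ALLOC][6-16 ALLOC][17-20 ALLOC][21-42 FREE]
free(d): d = 17 -> block [17-20 ALLOC]; mark free, coalesce with adjacent free neighbors -> [0-5 ALLOC][6-16 ALLOC][17-42 FREE]

Answer: [0-5 ALLOC][6-16 ALLOC][17-42 FREE]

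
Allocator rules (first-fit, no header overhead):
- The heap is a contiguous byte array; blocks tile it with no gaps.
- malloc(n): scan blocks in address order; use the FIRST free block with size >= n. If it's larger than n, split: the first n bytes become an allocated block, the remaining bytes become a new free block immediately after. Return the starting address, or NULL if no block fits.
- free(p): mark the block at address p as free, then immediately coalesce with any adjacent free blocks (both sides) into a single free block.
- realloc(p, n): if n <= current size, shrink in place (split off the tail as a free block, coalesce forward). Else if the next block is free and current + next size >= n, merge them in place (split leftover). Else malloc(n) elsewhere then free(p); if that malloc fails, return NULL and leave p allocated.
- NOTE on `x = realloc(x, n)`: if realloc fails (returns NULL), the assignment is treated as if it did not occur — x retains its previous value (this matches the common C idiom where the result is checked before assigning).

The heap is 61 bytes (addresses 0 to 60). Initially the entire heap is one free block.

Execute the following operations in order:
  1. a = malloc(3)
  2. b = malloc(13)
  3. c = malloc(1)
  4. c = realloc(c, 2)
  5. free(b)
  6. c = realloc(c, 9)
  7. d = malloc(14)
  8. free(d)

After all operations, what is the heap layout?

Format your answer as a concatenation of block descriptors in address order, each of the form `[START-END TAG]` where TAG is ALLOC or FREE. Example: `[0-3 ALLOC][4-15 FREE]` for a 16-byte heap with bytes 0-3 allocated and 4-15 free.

Op 1: a = malloc(3) -> a = 0; heap: [0-2 ALLOC][3-60 FREE]
Op 2: b = malloc(13) -> b = 3; heap: [0-2 ALLOC][3-15 ALLOC][16-60 FREE]
Op 3: c = malloc(1) -> c = 16; heap: [0-2 ALLOC][3-15 ALLOC][16-16 ALLOC][17-60 FREE]
Op 4: c = realloc(c, 2) -> c = 16; heap: [0-2 ALLOC][3-15 ALLOC][16-17 ALLOC][18-60 FREE]
Op 5: free(b) -> (freed b); heap: [0-2 ALLOC][3-15 FREE][16-17 ALLOC][18-60 FREE]
Op 6: c = realloc(c, 9) -> c = 16; heap: [0-2 ALLOC][3-15 FREE][16-24 ALLOC][25-60 FREE]
Op 7: d = malloc(14) -> d = 25; heap: [0-2 ALLOC][3-15 FREE][16-24 ALLOC][25-38 ALLOC][39-60 FREE]
Op 8: free(d) -> (freed d); heap: [0-2 ALLOC][3-15 FREE][16-24 ALLOC][25-60 FREE]

Answer: [0-2 ALLOC][3-15 FREE][16-24 ALLOC][25-60 FREE]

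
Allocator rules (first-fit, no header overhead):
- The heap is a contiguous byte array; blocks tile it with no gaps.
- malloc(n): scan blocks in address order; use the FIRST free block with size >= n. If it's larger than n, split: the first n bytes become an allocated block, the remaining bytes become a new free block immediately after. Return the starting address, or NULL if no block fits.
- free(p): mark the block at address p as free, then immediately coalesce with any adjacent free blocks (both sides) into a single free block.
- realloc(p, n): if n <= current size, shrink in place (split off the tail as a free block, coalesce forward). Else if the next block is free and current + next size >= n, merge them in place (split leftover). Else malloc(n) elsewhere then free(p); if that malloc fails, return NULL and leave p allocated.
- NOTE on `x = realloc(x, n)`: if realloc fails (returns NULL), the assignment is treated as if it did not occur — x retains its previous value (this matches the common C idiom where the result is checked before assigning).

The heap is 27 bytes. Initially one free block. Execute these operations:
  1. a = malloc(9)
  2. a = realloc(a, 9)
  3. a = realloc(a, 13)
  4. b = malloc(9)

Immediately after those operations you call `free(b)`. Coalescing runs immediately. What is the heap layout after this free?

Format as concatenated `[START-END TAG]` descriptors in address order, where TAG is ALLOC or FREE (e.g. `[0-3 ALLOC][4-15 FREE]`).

Op 1: a = malloc(9) -> a = 0; heap: [0-8 ALLOC][9-26 FREE]
Op 2: a = realloc(a, 9) -> a = 0; heap: [0-8 ALLOC][9-26 FREE]
Op 3: a = realloc(a, 13) -> a = 0; heap: [0-12 ALLOC][13-26 FREE]
Op 4: b = malloc(9) -> b = 13; heap: [0-12 ALLOC][13-21 ALLOC][22-26 FREE]
free(b): b = 13 -> block [13-21 ALLOC]; mark free, coalesce with adjacent free neighbors -> [0-12 ALLOC][13-26 FREE]

Answer: [0-12 ALLOC][13-26 FREE]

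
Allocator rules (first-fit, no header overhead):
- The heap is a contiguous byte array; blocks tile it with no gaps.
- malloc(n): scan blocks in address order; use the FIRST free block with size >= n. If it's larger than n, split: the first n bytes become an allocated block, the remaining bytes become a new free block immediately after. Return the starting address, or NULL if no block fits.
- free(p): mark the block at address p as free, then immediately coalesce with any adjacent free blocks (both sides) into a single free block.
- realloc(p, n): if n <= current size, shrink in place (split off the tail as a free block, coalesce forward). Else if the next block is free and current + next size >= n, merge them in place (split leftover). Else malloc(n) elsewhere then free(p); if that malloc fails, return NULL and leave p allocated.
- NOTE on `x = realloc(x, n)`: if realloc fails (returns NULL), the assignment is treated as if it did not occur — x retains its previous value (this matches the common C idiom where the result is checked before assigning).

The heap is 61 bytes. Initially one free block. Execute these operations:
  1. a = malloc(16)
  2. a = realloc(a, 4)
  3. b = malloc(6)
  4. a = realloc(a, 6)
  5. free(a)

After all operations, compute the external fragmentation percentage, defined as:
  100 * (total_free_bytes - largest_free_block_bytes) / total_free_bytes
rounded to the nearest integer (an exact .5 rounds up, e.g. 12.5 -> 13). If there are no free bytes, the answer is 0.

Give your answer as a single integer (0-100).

Answer: 7

Derivation:
Op 1: a = malloc(16) -> a = 0; heap: [0-15 ALLOC][16-60 FREE]
Op 2: a = realloc(a, 4) -> a = 0; heap: [0-3 ALLOC][4-60 FREE]
Op 3: b = malloc(6) -> b = 4; heap: [0-3 ALLOC][4-9 ALLOC][10-60 FREE]
Op 4: a = realloc(a, 6) -> a = 10; heap: [0-3 FREE][4-9 ALLOC][10-15 ALLOC][16-60 FREE]
Op 5: free(a) -> (freed a); heap: [0-3 FREE][4-9 ALLOC][10-60 FREE]
Free blocks: [4 51] total_free=55 largest=51 -> 100*(55-51)/55 = 400/55 ≈ 7.273 -> rounds to 7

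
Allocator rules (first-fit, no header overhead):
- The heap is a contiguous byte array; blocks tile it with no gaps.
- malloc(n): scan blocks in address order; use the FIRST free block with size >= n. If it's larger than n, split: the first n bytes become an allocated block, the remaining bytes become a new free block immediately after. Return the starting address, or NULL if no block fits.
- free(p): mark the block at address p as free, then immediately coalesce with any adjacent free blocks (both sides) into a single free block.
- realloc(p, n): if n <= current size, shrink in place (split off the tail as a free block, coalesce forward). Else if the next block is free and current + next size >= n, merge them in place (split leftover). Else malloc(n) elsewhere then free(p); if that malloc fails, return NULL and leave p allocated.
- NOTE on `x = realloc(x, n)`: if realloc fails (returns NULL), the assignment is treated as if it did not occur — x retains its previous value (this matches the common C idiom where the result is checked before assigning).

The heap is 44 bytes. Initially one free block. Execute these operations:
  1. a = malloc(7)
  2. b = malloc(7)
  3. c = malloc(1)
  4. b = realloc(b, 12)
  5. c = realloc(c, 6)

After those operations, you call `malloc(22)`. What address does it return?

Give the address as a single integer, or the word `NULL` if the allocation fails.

Op 1: a = malloc(7) -> a = 0; heap: [0-6 ALLOC][7-43 FREE]
Op 2: b = malloc(7) -> b = 7; heap: [0-6 ALLOC][7-13 ALLOC][14-43 FREE]
Op 3: c = malloc(1) -> c = 14; heap: [0-6 ALLOC][7-13 ALLOC][14-14 ALLOC][15-43 FREE]
Op 4: b = realloc(b, 12) -> b = 15; heap: [0-6 ALLOC][7-13 FREE][14-14 ALLOC][15-26 ALLOC][27-43 FREE]
Op 5: c = realloc(c, 6) -> c = 7; heap: [0-6 ALLOC][7-12 ALLOC][13-14 FREE][15-26 ALLOC][27-43 FREE]
malloc(22): first-fit scan over [0-6 ALLOC][7-12 ALLOC][13-14 FREE][15-26 ALLOC][27-43 FREE] -> NULL

Answer: NULL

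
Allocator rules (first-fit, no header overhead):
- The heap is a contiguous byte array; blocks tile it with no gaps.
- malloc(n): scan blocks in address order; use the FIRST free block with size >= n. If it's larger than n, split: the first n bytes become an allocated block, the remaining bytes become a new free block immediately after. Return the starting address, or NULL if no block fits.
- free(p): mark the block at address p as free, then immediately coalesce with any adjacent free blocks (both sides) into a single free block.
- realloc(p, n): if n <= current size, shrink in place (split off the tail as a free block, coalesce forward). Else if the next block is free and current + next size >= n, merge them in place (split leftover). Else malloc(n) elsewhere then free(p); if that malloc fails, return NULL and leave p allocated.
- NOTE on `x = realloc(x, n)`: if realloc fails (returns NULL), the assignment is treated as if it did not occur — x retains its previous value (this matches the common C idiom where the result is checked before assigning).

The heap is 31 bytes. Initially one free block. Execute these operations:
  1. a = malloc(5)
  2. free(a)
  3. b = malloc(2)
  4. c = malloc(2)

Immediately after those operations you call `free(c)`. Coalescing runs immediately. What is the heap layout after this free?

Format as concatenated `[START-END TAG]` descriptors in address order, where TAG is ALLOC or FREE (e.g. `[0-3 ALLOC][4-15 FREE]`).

Op 1: a = malloc(5) -> a = 0; heap: [0-4 ALLOC][5-30 FREE]
Op 2: free(a) -> (freed a); heap: [0-30 FREE]
Op 3: b = malloc(2) -> b = 0; heap: [0-1 ALLOC][2-30 FREE]
Op 4: c = malloc(2) -> c = 2; heap: [0-1 ALLOC][2-3 ALLOC][4-30 FREE]
free(c): c = 2 -> block [2-3 ALLOC]; mark free, coalesce with adjacent free neighbors -> [0-1 ALLOC][2-30 FREE]

Answer: [0-1 ALLOC][2-30 FREE]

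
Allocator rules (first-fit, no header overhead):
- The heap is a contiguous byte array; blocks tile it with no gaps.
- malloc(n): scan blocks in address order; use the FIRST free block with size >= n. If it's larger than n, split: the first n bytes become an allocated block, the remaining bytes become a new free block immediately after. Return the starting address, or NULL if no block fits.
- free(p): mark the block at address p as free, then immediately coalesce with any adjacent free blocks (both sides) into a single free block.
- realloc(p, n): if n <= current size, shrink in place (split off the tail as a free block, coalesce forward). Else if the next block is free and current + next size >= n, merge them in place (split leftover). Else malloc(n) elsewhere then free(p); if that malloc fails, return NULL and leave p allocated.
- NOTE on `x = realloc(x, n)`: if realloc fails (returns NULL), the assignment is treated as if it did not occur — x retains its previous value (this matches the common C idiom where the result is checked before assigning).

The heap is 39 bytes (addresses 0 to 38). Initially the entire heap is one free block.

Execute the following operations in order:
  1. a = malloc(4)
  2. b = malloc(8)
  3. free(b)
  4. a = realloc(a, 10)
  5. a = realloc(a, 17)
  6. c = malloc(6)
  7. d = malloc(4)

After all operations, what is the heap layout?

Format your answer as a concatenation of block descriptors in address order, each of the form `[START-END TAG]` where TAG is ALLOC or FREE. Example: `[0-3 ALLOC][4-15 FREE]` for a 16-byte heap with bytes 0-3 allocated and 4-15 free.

Answer: [0-16 ALLOC][17-22 ALLOC][23-26 ALLOC][27-38 FREE]

Derivation:
Op 1: a = malloc(4) -> a = 0; heap: [0-3 ALLOC][4-38 FREE]
Op 2: b = malloc(8) -> b = 4; heap: [0-3 ALLOC][4-11 ALLOC][12-38 FREE]
Op 3: free(b) -> (freed b); heap: [0-3 ALLOC][4-38 FREE]
Op 4: a = realloc(a, 10) -> a = 0; heap: [0-9 ALLOC][10-38 FREE]
Op 5: a = realloc(a, 17) -> a = 0; heap: [0-16 ALLOC][17-38 FREE]
Op 6: c = malloc(6) -> c = 17; heap: [0-16 ALLOC][17-22 ALLOC][23-38 FREE]
Op 7: d = malloc(4) -> d = 23; heap: [0-16 ALLOC][17-22 ALLOC][23-26 ALLOC][27-38 FREE]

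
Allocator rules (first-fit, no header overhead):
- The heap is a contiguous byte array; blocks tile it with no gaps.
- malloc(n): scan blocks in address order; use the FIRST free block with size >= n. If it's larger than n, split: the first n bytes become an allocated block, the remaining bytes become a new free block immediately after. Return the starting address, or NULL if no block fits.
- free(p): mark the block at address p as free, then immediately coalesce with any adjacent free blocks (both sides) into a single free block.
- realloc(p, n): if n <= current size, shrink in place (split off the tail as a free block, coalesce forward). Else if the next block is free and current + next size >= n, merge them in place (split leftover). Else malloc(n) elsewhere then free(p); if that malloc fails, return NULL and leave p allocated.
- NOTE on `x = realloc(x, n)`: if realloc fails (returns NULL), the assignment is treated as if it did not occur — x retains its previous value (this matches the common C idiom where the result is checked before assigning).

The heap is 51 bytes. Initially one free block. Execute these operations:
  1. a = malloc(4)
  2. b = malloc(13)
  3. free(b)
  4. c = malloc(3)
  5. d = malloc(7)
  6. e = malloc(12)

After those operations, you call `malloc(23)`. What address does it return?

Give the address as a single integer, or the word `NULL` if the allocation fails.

Op 1: a = malloc(4) -> a = 0; heap: [0-3 ALLOC][4-50 FREE]
Op 2: b = malloc(13) -> b = 4; heap: [0-3 ALLOC][4-16 ALLOC][17-50 FREE]
Op 3: free(b) -> (freed b); heap: [0-3 ALLOC][4-50 FREE]
Op 4: c = malloc(3) -> c = 4; heap: [0-3 ALLOC][4-6 ALLOC][7-50 FREE]
Op 5: d = malloc(7) -> d = 7; heap: [0-3 ALLOC][4-6 ALLOC][7-13 ALLOC][14-50 FREE]
Op 6: e = malloc(12) -> e = 14; heap: [0-3 ALLOC][4-6 ALLOC][7-13 ALLOC][14-25 ALLOC][26-50 FREE]
malloc(23): first-fit scan over [0-3 ALLOC][4-6 ALLOC][7-13 ALLOC][14-25 ALLOC][26-50 FREE] -> 26

Answer: 26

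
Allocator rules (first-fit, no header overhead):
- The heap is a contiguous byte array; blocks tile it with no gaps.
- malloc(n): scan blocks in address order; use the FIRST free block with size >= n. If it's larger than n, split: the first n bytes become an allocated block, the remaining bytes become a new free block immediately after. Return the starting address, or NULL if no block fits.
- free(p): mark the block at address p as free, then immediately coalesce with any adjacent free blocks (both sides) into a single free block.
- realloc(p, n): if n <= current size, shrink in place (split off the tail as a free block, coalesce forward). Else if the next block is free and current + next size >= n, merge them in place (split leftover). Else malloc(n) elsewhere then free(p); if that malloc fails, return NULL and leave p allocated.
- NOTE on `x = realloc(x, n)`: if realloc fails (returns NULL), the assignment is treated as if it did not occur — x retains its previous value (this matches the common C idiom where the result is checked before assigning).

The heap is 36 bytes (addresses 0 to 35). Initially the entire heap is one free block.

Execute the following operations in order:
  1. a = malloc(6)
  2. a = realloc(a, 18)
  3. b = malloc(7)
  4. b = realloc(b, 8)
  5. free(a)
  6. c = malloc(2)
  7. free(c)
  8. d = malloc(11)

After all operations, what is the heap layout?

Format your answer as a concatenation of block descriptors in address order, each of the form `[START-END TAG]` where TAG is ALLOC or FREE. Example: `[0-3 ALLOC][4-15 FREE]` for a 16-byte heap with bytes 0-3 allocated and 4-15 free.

Op 1: a = malloc(6) -> a = 0; heap: [0-5 ALLOC][6-35 FREE]
Op 2: a = realloc(a, 18) -> a = 0; heap: [0-17 ALLOC][18-35 FREE]
Op 3: b = malloc(7) -> b = 18; heap: [0-17 ALLOC][18-24 ALLOC][25-35 FREE]
Op 4: b = realloc(b, 8) -> b = 18; heap: [0-17 ALLOC][18-25 ALLOC][26-35 FREE]
Op 5: free(a) -> (freed a); heap: [0-17 FREE][18-25 ALLOC][26-35 FREE]
Op 6: c = malloc(2) -> c = 0; heap: [0-1 ALLOC][2-17 FREE][18-25 ALLOC][26-35 FREE]
Op 7: free(c) -> (freed c); heap: [0-17 FREE][18-25 ALLOC][26-35 FREE]
Op 8: d = malloc(11) -> d = 0; heap: [0-10 ALLOC][11-17 FREE][18-25 ALLOC][26-35 FREE]

Answer: [0-10 ALLOC][11-17 FREE][18-25 ALLOC][26-35 FREE]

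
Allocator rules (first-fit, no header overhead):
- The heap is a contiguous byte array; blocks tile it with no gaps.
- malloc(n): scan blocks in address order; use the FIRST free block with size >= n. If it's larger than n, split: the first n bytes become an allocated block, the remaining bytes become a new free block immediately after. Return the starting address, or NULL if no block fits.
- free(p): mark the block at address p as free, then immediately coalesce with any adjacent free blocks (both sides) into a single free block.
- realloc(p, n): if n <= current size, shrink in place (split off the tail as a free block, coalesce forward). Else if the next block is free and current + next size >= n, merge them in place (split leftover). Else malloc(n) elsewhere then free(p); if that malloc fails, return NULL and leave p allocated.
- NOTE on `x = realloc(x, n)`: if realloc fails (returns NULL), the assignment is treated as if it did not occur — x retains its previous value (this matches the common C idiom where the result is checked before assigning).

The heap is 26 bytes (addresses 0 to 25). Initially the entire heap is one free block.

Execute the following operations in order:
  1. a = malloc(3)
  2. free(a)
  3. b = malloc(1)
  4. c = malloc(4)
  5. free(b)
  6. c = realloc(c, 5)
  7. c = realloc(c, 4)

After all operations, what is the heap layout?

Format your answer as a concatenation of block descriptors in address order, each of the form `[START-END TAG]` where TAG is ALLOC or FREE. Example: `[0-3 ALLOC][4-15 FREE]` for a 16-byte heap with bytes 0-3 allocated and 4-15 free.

Op 1: a = malloc(3) -> a = 0; heap: [0-2 ALLOC][3-25 FREE]
Op 2: free(a) -> (freed a); heap: [0-25 FREE]
Op 3: b = malloc(1) -> b = 0; heap: [0-0 ALLOC][1-25 FREE]
Op 4: c = malloc(4) -> c = 1; heap: [0-0 ALLOC][1-4 ALLOC][5-25 FREE]
Op 5: free(b) -> (freed b); heap: [0-0 FREE][1-4 ALLOC][5-25 FREE]
Op 6: c = realloc(c, 5) -> c = 1; heap: [0-0 FREE][1-5 ALLOC][6-25 FREE]
Op 7: c = realloc(c, 4) -> c = 1; heap: [0-0 FREE][1-4 ALLOC][5-25 FREE]

Answer: [0-0 FREE][1-4 ALLOC][5-25 FREE]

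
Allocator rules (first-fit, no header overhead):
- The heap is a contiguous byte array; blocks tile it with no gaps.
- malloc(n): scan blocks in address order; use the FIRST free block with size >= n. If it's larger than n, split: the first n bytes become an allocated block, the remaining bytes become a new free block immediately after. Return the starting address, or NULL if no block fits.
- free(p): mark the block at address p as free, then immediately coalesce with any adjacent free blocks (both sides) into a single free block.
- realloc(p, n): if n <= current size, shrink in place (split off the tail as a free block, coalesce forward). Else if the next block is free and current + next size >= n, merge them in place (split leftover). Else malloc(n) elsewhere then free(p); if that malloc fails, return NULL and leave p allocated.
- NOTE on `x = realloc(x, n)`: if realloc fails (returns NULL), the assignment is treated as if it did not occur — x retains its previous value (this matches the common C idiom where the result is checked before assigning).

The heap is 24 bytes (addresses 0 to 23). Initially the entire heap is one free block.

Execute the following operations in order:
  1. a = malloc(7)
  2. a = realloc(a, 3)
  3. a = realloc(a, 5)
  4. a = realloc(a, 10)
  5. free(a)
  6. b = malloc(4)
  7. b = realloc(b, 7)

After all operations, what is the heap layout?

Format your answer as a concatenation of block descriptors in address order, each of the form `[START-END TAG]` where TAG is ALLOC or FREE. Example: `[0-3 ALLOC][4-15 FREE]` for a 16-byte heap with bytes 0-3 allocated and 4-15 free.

Op 1: a = malloc(7) -> a = 0; heap: [0-6 ALLOC][7-23 FREE]
Op 2: a = realloc(a, 3) -> a = 0; heap: [0-2 ALLOC][3-23 FREE]
Op 3: a = realloc(a, 5) -> a = 0; heap: [0-4 ALLOC][5-23 FREE]
Op 4: a = realloc(a, 10) -> a = 0; heap: [0-9 ALLOC][10-23 FREE]
Op 5: free(a) -> (freed a); heap: [0-23 FREE]
Op 6: b = malloc(4) -> b = 0; heap: [0-3 ALLOC][4-23 FREE]
Op 7: b = realloc(b, 7) -> b = 0; heap: [0-6 ALLOC][7-23 FREE]

Answer: [0-6 ALLOC][7-23 FREE]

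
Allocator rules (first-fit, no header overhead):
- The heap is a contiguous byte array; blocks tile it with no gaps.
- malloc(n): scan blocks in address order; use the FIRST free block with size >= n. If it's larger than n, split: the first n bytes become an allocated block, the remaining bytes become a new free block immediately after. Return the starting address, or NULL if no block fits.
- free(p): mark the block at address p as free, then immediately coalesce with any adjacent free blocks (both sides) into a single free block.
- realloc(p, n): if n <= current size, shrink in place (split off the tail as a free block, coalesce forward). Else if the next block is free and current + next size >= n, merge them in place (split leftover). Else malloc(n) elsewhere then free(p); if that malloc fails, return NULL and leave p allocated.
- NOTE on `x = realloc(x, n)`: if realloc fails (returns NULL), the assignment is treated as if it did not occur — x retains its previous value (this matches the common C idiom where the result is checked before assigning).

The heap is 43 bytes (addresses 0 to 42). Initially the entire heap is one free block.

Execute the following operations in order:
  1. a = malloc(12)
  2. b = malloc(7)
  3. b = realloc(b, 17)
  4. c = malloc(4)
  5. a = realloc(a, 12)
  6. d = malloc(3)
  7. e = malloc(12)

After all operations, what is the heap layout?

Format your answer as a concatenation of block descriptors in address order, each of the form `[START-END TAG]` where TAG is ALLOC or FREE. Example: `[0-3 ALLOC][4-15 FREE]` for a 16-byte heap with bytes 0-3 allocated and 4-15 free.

Answer: [0-11 ALLOC][12-28 ALLOC][29-32 ALLOC][33-35 ALLOC][36-42 FREE]

Derivation:
Op 1: a = malloc(12) -> a = 0; heap: [0-11 ALLOC][12-42 FREE]
Op 2: b = malloc(7) -> b = 12; heap: [0-11 ALLOC][12-18 ALLOC][19-42 FREE]
Op 3: b = realloc(b, 17) -> b = 12; heap: [0-11 ALLOC][12-28 ALLOC][29-42 FREE]
Op 4: c = malloc(4) -> c = 29; heap: [0-11 ALLOC][12-28 ALLOC][29-32 ALLOC][33-42 FREE]
Op 5: a = realloc(a, 12) -> a = 0; heap: [0-11 ALLOC][12-28 ALLOC][29-32 ALLOC][33-42 FREE]
Op 6: d = malloc(3) -> d = 33; heap: [0-11 ALLOC][12-28 ALLOC][29-32 ALLOC][33-35 ALLOC][36-42 FREE]
Op 7: e = malloc(12) -> e = NULL; heap: [0-11 ALLOC][12-28 ALLOC][29-32 ALLOC][33-35 ALLOC][36-42 FREE]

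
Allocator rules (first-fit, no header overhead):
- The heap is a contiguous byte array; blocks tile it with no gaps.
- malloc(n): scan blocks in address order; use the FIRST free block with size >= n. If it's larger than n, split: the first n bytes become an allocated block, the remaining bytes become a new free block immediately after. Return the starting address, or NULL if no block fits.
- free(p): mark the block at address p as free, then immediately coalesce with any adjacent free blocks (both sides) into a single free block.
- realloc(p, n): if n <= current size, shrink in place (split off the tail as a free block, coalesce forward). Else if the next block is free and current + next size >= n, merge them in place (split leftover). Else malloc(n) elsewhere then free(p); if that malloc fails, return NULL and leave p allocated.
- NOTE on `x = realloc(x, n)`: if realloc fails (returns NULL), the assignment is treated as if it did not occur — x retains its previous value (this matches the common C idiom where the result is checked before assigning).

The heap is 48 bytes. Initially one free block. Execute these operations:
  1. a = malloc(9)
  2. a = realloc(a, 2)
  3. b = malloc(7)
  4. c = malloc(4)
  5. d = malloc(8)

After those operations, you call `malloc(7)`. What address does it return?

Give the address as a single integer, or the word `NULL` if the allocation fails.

Op 1: a = malloc(9) -> a = 0; heap: [0-8 ALLOC][9-47 FREE]
Op 2: a = realloc(a, 2) -> a = 0; heap: [0-1 ALLOC][2-47 FREE]
Op 3: b = malloc(7) -> b = 2; heap: [0-1 ALLOC][2-8 ALLOC][9-47 FREE]
Op 4: c = malloc(4) -> c = 9; heap: [0-1 ALLOC][2-8 ALLOC][9-12 ALLOC][13-47 FREE]
Op 5: d = malloc(8) -> d = 13; heap: [0-1 ALLOC][2-8 ALLOC][9-12 ALLOC][13-20 ALLOC][21-47 FREE]
malloc(7): first-fit scan over [0-1 ALLOC][2-8 ALLOC][9-12 ALLOC][13-20 ALLOC][21-47 FREE] -> 21

Answer: 21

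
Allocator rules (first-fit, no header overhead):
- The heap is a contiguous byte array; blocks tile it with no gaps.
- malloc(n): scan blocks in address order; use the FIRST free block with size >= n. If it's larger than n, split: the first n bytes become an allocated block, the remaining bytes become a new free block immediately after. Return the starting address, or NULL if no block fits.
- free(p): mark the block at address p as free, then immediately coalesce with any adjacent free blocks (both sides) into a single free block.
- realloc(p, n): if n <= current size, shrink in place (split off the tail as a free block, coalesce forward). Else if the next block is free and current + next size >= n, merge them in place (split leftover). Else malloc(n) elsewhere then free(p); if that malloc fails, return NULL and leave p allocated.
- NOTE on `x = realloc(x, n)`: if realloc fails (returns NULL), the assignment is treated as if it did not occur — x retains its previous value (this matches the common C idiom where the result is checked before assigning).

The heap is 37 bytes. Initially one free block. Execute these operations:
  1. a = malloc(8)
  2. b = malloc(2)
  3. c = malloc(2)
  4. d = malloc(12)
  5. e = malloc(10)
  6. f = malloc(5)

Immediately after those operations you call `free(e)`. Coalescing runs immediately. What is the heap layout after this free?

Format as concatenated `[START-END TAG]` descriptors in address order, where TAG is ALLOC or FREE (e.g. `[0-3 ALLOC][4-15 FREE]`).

Op 1: a = malloc(8) -> a = 0; heap: [0-7 ALLOC][8-36 FREE]
Op 2: b = malloc(2) -> b = 8; heap: [0-7 ALLOC][8-9 ALLOC][10-36 FREE]
Op 3: c = malloc(2) -> c = 10; heap: [0-7 ALLOC][8-9 ALLOC][10-11 ALLOC][12-36 FREE]
Op 4: d = malloc(12) -> d = 12; heap: [0-7 ALLOC][8-9 ALLOC][10-11 ALLOC][12-23 ALLOC][24-36 FREE]
Op 5: e = malloc(10) -> e = 24; heap: [0-7 ALLOC][8-9 ALLOC][10-11 ALLOC][12-23 ALLOC][24-33 ALLOC][34-36 FREE]
Op 6: f = malloc(5) -> f = NULL; heap: [0-7 ALLOC][8-9 ALLOC][10-11 ALLOC][12-23 ALLOC][24-33 ALLOC][34-36 FREE]
free(e): e = 24 -> block [24-33 ALLOC]; mark free, coalesce with adjacent free neighbors -> [0-7 ALLOC][8-9 ALLOC][10-11 ALLOC][12-23 ALLOC][24-36 FREE]

Answer: [0-7 ALLOC][8-9 ALLOC][10-11 ALLOC][12-23 ALLOC][24-36 FREE]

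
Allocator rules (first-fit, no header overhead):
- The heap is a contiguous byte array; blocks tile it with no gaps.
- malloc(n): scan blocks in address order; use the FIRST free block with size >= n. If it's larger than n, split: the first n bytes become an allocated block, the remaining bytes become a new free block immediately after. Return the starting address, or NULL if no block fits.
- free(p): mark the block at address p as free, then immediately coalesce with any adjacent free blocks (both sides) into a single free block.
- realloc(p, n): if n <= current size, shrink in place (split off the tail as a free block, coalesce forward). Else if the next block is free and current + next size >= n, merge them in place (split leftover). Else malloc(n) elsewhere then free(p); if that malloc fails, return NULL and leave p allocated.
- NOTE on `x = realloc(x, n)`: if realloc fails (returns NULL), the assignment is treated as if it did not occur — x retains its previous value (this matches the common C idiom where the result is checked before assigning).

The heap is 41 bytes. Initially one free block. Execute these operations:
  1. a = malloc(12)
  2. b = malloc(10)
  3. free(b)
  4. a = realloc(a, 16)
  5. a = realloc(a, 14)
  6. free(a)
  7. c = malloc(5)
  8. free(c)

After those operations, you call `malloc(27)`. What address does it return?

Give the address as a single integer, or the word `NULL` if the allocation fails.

Op 1: a = malloc(12) -> a = 0; heap: [0-11 ALLOC][12-40 FREE]
Op 2: b = malloc(10) -> b = 12; heap: [0-11 ALLOC][12-21 ALLOC][22-40 FREE]
Op 3: free(b) -> (freed b); heap: [0-11 ALLOC][12-40 FREE]
Op 4: a = realloc(a, 16) -> a = 0; heap: [0-15 ALLOC][16-40 FREE]
Op 5: a = realloc(a, 14) -> a = 0; heap: [0-13 ALLOC][14-40 FREE]
Op 6: free(a) -> (freed a); heap: [0-40 FREE]
Op 7: c = malloc(5) -> c = 0; heap: [0-4 ALLOC][5-40 FREE]
Op 8: free(c) -> (freed c); heap: [0-40 FREE]
malloc(27): first-fit scan over [0-40 FREE] -> 0

Answer: 0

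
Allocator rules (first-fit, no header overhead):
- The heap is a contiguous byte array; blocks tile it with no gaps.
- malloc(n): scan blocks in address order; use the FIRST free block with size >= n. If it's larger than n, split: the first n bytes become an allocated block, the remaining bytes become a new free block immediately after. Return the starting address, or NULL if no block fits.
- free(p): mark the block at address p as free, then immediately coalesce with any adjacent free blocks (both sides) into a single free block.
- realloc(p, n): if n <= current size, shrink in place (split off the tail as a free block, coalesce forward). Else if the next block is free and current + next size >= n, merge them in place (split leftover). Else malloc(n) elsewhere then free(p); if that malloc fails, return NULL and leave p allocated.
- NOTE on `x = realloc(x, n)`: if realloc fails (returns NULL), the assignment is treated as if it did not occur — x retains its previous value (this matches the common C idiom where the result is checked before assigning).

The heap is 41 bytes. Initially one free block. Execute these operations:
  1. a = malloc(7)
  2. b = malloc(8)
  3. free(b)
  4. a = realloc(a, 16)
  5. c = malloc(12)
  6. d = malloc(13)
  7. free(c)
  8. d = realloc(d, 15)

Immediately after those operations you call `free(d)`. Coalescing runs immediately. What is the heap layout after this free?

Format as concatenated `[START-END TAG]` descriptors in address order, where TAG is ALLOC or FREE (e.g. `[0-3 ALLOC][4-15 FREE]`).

Answer: [0-15 ALLOC][16-40 FREE]

Derivation:
Op 1: a = malloc(7) -> a = 0; heap: [0-6 ALLOC][7-40 FREE]
Op 2: b = malloc(8) -> b = 7; heap: [0-6 ALLOC][7-14 ALLOC][15-40 FREE]
Op 3: free(b) -> (freed b); heap: [0-6 ALLOC][7-40 FREE]
Op 4: a = realloc(a, 16) -> a = 0; heap: [0-15 ALLOC][16-40 FREE]
Op 5: c = malloc(12) -> c = 16; heap: [0-15 ALLOC][16-27 ALLOC][28-40 FREE]
Op 6: d = malloc(13) -> d = 28; heap: [0-15 ALLOC][16-27 ALLOC][28-40 ALLOC]
Op 7: free(c) -> (freed c); heap: [0-15 ALLOC][16-27 FREE][28-40 ALLOC]
Op 8: d = realloc(d, 15) -> NULL (d unchanged); heap: [0-15 ALLOC][16-27 FREE][28-40 ALLOC]
free(d): d = 28 -> block [28-40 ALLOC]; mark free, coalesce with adjacent free neighbors -> [0-15 ALLOC][16-40 FREE]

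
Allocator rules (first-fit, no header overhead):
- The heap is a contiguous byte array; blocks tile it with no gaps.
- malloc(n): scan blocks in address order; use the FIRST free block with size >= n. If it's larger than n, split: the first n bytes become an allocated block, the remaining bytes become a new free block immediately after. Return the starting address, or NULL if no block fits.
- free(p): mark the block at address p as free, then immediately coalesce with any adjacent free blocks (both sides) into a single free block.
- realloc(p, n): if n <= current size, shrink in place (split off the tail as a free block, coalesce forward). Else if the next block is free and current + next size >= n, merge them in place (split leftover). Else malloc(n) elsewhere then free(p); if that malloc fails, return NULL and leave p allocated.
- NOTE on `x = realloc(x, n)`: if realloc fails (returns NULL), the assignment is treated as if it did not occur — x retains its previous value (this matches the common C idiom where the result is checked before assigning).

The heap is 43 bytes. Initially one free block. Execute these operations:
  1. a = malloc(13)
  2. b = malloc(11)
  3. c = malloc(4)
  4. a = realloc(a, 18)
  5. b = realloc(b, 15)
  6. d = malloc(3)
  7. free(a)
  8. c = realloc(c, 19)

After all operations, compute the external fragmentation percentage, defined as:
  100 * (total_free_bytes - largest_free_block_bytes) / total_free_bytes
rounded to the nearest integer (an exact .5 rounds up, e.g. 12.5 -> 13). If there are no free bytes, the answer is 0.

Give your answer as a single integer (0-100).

Op 1: a = malloc(13) -> a = 0; heap: [0-12 ALLOC][13-42 FREE]
Op 2: b = malloc(11) -> b = 13; heap: [0-12 ALLOC][13-23 ALLOC][24-42 FREE]
Op 3: c = malloc(4) -> c = 24; heap: [0-12 ALLOC][13-23 ALLOC][24-27 ALLOC][28-42 FREE]
Op 4: a = realloc(a, 18) -> NULL (a unchanged); heap: [0-12 ALLOC][13-23 ALLOC][24-27 ALLOC][28-42 FREE]
Op 5: b = realloc(b, 15) -> b = 28; heap: [0-12 ALLOC][13-23 FREE][24-27 ALLOC][28-42 ALLOC]
Op 6: d = malloc(3) -> d = 13; heap: [0-12 ALLOC][13-15 ALLOC][16-23 FREE][24-27 ALLOC][28-42 ALLOC]
Op 7: free(a) -> (freed a); heap: [0-12 FREE][13-15 ALLOC][16-23 FREE][24-27 ALLOC][28-42 ALLOC]
Op 8: c = realloc(c, 19) -> NULL (c unchanged); heap: [0-12 FREE][13-15 ALLOC][16-23 FREE][24-27 ALLOC][28-42 ALLOC]
Free blocks: [13 8] total_free=21 largest=13 -> 100*(21-13)/21 = 800/21 ≈ 38.095 -> rounds to 38

Answer: 38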